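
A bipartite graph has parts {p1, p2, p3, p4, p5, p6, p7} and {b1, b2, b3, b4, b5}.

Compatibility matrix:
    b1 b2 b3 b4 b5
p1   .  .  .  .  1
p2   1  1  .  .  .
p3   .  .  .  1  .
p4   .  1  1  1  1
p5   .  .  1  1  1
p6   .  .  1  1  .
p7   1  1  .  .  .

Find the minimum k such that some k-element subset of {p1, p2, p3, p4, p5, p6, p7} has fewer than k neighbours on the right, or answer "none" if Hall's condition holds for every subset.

Take S = {p1, p3, p5, p6}. Its neighbourhood is {b3, b4, b5}, so |N(S)| = 3 < |S| = 4.
Every subset of size less than 4 has at least as many neighbours as members, so 4 is the minimum.

4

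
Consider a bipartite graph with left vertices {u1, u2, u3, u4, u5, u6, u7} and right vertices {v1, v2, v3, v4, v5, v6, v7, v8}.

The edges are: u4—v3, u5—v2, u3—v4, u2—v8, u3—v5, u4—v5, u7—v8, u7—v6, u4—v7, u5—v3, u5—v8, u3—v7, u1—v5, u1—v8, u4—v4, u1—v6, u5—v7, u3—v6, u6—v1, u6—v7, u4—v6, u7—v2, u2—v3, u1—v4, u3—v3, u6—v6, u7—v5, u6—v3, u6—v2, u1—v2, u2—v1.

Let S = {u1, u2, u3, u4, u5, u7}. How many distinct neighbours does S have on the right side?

The union of neighbours of {u1, u2, u3, u4, u5, u7} is {v1, v2, v3, v4, v5, v6, v7, v8}, which has 8 elements.
Since |N(S)| = 8 ≥ |S| = 6, Hall's condition holds for this subset.

8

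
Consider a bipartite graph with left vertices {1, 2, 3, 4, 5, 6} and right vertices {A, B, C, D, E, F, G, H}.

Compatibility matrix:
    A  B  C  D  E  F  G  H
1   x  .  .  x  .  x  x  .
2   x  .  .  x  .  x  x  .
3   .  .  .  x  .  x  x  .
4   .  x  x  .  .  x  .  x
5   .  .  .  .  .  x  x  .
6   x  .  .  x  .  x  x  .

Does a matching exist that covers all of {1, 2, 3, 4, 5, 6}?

No

The set {1, 2, 3, 5, 6} has only 4 neighbours ({A, D, F, G}), so by Hall's theorem at most 5 of the 6 left vertices can be matched.
Hence no matching covers every left vertex.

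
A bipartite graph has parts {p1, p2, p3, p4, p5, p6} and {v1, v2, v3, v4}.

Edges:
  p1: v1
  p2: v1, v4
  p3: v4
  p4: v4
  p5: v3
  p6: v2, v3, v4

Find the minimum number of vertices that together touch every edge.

A maximum matching has 4 edges (e.g. p1–v1, p2–v4, p5–v3, p6–v2).
By König's theorem the minimum vertex cover has the same size. One such cover is {p5, p6, v1, v4}.

4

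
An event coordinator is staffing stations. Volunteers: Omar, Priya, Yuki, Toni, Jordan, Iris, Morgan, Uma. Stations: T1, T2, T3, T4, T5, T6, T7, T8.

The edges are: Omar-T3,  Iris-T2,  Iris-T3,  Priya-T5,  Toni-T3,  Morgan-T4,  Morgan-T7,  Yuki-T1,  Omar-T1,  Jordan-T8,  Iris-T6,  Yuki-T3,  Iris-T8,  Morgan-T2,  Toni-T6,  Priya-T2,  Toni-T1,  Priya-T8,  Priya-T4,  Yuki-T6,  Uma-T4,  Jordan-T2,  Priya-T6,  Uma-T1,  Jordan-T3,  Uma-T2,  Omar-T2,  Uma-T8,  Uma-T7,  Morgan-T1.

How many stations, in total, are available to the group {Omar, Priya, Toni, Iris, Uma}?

The union of neighbours of {Omar, Priya, Toni, Iris, Uma} is {T1, T2, T3, T4, T5, T6, T7, T8}, which has 8 elements.
Since |N(S)| = 8 ≥ |S| = 5, Hall's condition holds for this subset.

8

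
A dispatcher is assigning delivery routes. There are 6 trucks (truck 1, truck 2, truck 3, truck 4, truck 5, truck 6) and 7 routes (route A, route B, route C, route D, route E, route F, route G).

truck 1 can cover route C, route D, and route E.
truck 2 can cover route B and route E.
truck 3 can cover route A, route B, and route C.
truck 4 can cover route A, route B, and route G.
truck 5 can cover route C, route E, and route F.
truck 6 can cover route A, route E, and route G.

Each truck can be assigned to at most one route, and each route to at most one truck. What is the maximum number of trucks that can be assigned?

For example, pair truck 1–route D, truck 2–route B, truck 3–route C, truck 4–route G, truck 5–route F, truck 6–route E.
All 6 trucks are matched, so no larger matching exists.

6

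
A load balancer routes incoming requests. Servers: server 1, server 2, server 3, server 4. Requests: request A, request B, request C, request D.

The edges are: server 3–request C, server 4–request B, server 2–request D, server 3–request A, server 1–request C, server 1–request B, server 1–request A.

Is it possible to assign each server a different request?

Yes

For example, pair server 1-request A, server 2-request D, server 3-request C, server 4-request B.
Every server is matched, so this is a perfect matching.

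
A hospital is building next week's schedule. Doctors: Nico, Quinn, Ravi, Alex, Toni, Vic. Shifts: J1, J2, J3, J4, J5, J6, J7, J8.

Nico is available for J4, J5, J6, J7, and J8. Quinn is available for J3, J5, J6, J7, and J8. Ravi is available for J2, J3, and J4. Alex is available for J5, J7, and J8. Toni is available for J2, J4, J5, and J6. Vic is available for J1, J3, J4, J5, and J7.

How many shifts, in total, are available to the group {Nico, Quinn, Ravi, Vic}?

8

The union of neighbours of {Nico, Quinn, Ravi, Vic} is {J1, J2, J3, J4, J5, J6, J7, J8}, which has 8 elements.
Since |N(S)| = 8 ≥ |S| = 4, Hall's condition holds for this subset.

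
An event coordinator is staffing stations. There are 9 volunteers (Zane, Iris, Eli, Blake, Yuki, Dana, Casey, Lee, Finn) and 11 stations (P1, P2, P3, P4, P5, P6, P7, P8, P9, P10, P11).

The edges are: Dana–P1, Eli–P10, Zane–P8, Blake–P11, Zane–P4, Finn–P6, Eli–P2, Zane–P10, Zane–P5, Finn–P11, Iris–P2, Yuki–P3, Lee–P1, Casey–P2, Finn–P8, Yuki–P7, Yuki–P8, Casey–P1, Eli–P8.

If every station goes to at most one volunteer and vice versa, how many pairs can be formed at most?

One maximum matching: Zane→P5, Iris→P2, Eli→P10, Blake→P11, Yuki→P7, Dana→P1, Finn→P6.
The set {Iris, Dana, Casey, Lee} has only 2 neighbours ({P1, P2}), so by Hall's theorem at most 7 of the 9 volunteers can be matched.

7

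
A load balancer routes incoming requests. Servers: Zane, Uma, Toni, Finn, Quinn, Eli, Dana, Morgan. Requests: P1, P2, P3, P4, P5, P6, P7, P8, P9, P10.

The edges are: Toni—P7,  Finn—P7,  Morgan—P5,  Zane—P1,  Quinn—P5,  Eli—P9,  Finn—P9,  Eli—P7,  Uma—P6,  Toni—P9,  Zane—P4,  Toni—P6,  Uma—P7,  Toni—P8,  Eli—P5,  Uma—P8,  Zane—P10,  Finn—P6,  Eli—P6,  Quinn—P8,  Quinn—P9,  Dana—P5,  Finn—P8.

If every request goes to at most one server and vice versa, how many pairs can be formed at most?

For example, pair Zane–P1, Uma–P8, Toni–P6, Finn–P7, Quinn–P5, Eli–P9.
The set {Uma, Toni, Finn, Quinn, Eli, Dana, Morgan} has only 5 neighbours ({P5, P6, P7, P8, P9}), so by Hall's theorem at most 6 of the 8 servers can be matched.

6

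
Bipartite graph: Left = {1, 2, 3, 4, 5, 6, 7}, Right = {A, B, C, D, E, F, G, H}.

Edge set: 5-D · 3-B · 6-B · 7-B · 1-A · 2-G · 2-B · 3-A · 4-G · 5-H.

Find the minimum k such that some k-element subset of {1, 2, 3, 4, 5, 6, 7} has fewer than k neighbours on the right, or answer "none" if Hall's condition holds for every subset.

2

Take S = {6, 7}. Its neighbourhood is {B}, so |N(S)| = 1 < |S| = 2.
No single vertex violates Hall's condition since each has at least one neighbour, so 2 is the minimum.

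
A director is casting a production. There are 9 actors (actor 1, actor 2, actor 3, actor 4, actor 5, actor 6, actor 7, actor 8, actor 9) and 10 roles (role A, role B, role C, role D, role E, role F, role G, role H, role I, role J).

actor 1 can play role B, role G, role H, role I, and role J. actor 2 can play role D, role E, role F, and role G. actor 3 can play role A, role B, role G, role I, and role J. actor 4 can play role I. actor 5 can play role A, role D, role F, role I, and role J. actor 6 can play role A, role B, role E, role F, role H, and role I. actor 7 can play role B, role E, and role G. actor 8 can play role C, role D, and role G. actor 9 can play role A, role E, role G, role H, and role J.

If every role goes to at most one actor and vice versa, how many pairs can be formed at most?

One maximum matching: actor 1→role H, actor 2→role F, actor 3→role J, actor 4→role I, actor 5→role A, actor 6→role B, actor 7→role E, actor 8→role D, actor 9→role G.
This saturates every actor, so 9 is the maximum.

9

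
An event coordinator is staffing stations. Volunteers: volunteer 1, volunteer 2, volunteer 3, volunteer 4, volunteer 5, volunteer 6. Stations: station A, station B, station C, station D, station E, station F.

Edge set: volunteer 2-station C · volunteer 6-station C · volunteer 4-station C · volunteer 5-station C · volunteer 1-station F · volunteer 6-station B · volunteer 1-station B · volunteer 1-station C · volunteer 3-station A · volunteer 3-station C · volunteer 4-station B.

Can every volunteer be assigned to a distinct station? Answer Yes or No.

The set {volunteer 2, volunteer 4, volunteer 5, volunteer 6} has only 2 neighbours ({station B, station C}), so by Hall's theorem at most 4 of the 6 volunteers can be matched.
Hence no matching covers every volunteer.

No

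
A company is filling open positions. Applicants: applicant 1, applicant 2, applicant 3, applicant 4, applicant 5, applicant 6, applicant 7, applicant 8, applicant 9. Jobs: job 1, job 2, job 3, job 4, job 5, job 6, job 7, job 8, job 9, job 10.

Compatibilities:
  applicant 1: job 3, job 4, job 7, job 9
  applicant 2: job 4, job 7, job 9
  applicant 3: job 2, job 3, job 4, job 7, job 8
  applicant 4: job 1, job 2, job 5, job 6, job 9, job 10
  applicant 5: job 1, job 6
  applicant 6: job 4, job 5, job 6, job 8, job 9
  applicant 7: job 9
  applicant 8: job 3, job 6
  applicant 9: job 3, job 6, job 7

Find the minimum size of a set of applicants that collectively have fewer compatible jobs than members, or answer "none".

A matching saturating every applicant exists, for instance applicant 1→job 4, applicant 2→job 7, applicant 3→job 2, applicant 4→job 5, applicant 5→job 1, applicant 6→job 8, applicant 7→job 9, applicant 8→job 6, applicant 9→job 3.
By Hall's marriage theorem, this means |N(S)| ≥ |S| for every subset S, so no violating subset exists.

none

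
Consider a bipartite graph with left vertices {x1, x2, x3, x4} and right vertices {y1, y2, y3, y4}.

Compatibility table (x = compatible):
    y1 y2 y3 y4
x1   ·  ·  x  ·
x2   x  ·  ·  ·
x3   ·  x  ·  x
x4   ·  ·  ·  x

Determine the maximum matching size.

4

One maximum matching: x1→y3, x2→y1, x3→y2, x4→y4.
This saturates every left vertex, so 4 is the maximum.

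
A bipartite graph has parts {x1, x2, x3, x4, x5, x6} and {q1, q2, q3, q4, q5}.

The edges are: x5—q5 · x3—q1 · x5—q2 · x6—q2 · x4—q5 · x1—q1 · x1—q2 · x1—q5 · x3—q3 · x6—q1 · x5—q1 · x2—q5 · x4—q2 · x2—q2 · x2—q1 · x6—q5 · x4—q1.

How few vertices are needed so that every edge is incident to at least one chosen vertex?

4

A maximum matching has 4 edges (e.g. x1–q1, x2–q5, x3–q3, x4–q2).
By König's theorem the minimum vertex cover has the same size. One such cover is {x3, q1, q2, q5}.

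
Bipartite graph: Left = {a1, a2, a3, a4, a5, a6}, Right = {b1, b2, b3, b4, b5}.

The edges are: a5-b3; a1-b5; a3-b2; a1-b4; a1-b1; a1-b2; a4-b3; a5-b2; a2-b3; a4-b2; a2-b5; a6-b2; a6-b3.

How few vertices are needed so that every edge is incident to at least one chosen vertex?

The 4 edges a1–b4, a2–b5, a3–b2, a4–b3 form a matching, so any vertex cover needs at least 4 vertices (one per matched edge).
Conversely {a1, a2, b2, b3} meets every edge and has exactly 4 vertices, so 4 is optimal.

4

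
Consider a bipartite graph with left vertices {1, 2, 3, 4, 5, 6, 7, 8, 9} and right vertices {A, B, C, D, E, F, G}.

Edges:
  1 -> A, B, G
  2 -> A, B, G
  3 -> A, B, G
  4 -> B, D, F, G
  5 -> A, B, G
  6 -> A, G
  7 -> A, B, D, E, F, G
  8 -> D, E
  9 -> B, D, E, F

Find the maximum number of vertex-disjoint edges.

6

For example, pair 1–A, 2–G, 3–B, 4–D, 7–F, 8–E.
The set {1, 2, 3, 4, 5, 6, 7, 8, 9} has only 6 neighbours ({A, B, D, E, F, G}), so by Hall's theorem at most 6 of the 9 left vertices can be matched.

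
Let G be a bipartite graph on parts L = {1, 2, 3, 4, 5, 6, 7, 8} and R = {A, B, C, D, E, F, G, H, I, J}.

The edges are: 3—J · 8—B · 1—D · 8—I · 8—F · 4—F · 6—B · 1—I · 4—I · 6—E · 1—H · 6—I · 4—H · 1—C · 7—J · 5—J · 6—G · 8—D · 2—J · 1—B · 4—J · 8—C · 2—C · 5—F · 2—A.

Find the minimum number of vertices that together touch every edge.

7

A maximum matching has 7 edges (e.g. 1–H, 2–C, 3–J, 4–I, 5–F, 6–E, 8–B).
By König's theorem the minimum vertex cover has the same size. One such cover is {1, 2, 4, 5, 6, 8, J}.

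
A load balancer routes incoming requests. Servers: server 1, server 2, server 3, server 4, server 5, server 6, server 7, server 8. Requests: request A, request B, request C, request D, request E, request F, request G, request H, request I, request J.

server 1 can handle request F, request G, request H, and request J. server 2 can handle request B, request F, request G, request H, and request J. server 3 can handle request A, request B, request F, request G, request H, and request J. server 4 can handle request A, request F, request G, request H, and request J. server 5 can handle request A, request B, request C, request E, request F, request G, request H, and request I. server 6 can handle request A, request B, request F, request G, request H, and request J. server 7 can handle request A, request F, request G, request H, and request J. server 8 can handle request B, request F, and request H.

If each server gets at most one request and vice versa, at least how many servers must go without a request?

1

For example, pair server 1→request J, server 2→request B, server 3→request A, server 4→request G, server 5→request E, server 6→request F, server 7→request H.
The set {server 1, server 2, server 3, server 4, server 6, server 7, server 8} has only 6 neighbours ({request A, request B, request F, request G, request H, request J}), so by Hall's theorem at most 7 of the 8 servers can be matched.
That matches 7 of the 8, leaving 1 unmatched; no matching can do better.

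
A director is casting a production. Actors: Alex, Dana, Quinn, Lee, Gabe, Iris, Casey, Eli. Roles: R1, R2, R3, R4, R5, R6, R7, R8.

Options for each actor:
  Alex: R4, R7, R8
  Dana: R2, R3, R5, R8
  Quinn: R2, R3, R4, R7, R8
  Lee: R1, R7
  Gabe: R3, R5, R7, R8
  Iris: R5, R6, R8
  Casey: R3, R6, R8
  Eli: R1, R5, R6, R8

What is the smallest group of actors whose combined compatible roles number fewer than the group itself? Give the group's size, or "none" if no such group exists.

A matching saturating every actor exists, for instance Alex→R4, Dana→R3, Quinn→R2, Lee→R1, Gabe→R7, Iris→R5, Casey→R6, Eli→R8.
By Hall's marriage theorem, this means |N(S)| ≥ |S| for every subset S, so no violating subset exists.

none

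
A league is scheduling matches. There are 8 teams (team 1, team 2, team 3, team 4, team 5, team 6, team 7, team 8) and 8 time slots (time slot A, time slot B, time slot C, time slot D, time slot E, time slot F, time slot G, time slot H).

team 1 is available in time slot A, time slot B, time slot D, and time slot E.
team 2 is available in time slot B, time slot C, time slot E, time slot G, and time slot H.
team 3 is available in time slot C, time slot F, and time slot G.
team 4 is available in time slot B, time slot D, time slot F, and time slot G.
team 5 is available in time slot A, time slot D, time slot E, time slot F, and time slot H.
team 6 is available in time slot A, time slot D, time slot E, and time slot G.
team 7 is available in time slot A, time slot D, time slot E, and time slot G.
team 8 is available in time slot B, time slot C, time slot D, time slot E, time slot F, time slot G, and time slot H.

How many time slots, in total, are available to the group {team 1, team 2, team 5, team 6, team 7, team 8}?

The union of neighbours of {team 1, team 2, team 5, team 6, team 7, team 8} is {time slot A, time slot B, time slot C, time slot D, time slot E, time slot F, time slot G, time slot H}, which has 8 elements.
Since |N(S)| = 8 ≥ |S| = 6, Hall's condition holds for this subset.

8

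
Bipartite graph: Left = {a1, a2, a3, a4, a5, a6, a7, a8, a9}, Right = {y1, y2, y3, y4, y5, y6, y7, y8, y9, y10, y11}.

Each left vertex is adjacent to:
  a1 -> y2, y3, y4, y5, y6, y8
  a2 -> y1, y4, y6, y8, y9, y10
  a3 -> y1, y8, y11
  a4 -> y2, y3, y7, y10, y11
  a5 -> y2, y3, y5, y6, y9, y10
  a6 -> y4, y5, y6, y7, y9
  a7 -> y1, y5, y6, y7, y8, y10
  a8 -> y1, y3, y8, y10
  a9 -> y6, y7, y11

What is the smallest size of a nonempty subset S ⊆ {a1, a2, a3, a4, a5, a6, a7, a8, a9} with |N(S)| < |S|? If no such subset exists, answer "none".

none

A matching saturating every left vertex exists, for instance a1→y4, a2→y9, a3→y8, a4→y11, a5→y3, a6→y6, a7→y10, a8→y1, a9→y7.
By Hall's marriage theorem, this means |N(S)| ≥ |S| for every subset S, so no violating subset exists.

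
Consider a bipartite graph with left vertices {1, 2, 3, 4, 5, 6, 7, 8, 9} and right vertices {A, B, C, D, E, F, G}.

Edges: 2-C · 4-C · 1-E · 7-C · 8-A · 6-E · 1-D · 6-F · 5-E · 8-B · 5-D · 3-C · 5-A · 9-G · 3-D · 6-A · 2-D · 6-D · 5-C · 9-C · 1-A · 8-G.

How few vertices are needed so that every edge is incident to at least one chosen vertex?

{1, 5, 6, 8, 9, C, D} is a vertex cover of size 7: every edge has an endpoint in this set.
No smaller cover exists because 1–A, 2–D, 3–C, 5–E, 6–F, 8–B, 9–G is a matching of size 7, and a cover must include an endpoint of each of these disjoint edges (König's theorem).

7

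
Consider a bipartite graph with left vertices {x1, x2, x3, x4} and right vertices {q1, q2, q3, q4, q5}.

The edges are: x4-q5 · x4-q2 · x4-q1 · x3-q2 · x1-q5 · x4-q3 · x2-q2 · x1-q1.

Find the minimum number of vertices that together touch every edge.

A maximum matching has 3 edges (e.g. x1–q1, x2–q2, x4–q5).
By König's theorem the minimum vertex cover has the same size. One such cover is {x1, x4, q2}.

3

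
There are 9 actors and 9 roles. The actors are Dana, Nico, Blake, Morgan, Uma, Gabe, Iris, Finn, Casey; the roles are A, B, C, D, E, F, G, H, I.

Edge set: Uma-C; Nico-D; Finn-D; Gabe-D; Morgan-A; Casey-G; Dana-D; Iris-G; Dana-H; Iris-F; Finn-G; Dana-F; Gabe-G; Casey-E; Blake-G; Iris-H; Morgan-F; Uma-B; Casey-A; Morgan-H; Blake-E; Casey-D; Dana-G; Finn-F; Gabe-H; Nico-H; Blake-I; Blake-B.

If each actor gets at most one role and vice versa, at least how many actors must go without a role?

1

One maximum matching: Dana-D, Nico-H, Blake-B, Morgan-A, Uma-C, Gabe-G, Iris-F, Casey-E.
The set {Dana, Nico, Gabe, Iris, Finn} has only 4 neighbours ({D, F, G, H}), so by Hall's theorem at most 8 of the 9 actors can be matched.
That matches 8 of the 9, leaving 1 unmatched; no matching can do better.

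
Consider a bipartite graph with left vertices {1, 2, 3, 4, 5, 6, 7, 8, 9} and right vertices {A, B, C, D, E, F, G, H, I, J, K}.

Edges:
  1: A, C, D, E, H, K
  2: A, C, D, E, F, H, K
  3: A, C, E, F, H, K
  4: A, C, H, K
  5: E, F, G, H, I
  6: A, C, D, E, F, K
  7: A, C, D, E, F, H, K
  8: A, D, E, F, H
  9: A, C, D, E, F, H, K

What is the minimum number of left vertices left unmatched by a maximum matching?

A valid assignment of size 8: 1→D, 2→F, 3→H, 4→C, 5→G, 6→E, 7→K, 8→A.
The set {1, 2, 3, 4, 6, 7, 8, 9} has only 7 neighbours ({A, C, D, E, F, H, K}), so by Hall's theorem at most 8 of the 9 left vertices can be matched.
That matches 8 of the 9, leaving 1 unmatched; no matching can do better.

1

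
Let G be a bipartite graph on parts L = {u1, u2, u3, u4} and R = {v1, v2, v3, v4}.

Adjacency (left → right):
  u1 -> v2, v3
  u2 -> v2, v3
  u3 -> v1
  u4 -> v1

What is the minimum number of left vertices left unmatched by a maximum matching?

1

For example, pair u1–v3, u2–v2, u3–v1.
The set {u3, u4} has only 1 neighbour ({v1}), so by Hall's theorem at most 3 of the 4 left vertices can be matched.
That matches 3 of the 4, leaving 1 unmatched; no matching can do better.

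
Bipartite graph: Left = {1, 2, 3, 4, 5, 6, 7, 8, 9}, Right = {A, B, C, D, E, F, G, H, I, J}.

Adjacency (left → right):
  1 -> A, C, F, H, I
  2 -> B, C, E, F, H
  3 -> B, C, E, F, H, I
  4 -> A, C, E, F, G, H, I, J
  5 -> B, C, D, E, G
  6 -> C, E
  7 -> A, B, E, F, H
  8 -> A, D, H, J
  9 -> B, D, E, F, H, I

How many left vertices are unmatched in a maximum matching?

For example, pair 1→A, 2→F, 3→H, 4→J, 5→G, 6→C, 7→B, 8→D, 9→E.
All 9 left vertices are matched, so no larger matching exists.
That matches 9 of the 9, leaving 0 unmatched; no matching can do better.

0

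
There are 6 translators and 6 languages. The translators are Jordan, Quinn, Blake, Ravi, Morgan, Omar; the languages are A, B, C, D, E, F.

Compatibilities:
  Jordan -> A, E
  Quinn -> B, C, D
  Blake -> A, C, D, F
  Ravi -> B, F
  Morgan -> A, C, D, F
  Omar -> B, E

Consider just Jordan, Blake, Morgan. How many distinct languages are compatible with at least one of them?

5

The union of neighbours of {Jordan, Blake, Morgan} is {A, C, D, E, F}, which has 5 elements.
Since |N(S)| = 5 ≥ |S| = 3, Hall's condition holds for this subset.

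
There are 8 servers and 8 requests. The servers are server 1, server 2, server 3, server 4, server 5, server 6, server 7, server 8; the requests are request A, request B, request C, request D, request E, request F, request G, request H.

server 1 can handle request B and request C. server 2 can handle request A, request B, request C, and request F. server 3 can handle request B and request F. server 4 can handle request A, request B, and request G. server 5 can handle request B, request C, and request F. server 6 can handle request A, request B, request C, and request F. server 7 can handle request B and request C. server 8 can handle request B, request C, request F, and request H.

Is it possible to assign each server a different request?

The set {server 1, server 2, server 3, server 5, server 6, server 7} has only 4 neighbours ({request A, request B, request C, request F}), so by Hall's theorem at most 6 of the 8 servers can be matched.
Hence no matching covers every server.

No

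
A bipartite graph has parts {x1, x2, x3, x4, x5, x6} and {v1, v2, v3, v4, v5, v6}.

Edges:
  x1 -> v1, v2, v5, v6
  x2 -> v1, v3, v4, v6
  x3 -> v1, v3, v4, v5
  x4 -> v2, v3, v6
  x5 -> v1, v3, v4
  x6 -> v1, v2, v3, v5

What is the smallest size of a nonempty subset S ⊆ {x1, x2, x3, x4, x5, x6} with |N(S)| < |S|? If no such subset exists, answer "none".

none

A matching saturating every left vertex exists, for instance x1→v1, x2→v6, x3→v5, x4→v3, x5→v4, x6→v2.
By Hall's marriage theorem, this means |N(S)| ≥ |S| for every subset S, so no violating subset exists.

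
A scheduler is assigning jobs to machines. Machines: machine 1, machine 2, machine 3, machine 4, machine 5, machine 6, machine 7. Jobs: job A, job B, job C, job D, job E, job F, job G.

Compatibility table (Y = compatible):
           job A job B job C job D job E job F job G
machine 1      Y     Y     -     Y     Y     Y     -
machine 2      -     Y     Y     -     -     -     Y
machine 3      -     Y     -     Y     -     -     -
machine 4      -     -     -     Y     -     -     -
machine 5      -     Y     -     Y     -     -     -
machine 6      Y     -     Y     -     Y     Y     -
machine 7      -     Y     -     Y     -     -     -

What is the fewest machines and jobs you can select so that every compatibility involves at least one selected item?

5

A maximum matching has 5 edges (e.g. machine 1–job F, machine 2–job G, machine 3–job B, machine 4–job D, machine 6–job A).
By König's theorem the minimum vertex cover has the same size. One such cover is {machine 1, machine 2, machine 6, job B, job D}.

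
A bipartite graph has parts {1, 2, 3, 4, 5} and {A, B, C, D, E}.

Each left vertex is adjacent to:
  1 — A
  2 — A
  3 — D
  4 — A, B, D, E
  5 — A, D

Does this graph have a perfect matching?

The set {1, 2, 3, 5} has only 2 neighbours ({A, D}), so by Hall's theorem at most 3 of the 5 left vertices can be matched.
Hence no matching covers every left vertex.

No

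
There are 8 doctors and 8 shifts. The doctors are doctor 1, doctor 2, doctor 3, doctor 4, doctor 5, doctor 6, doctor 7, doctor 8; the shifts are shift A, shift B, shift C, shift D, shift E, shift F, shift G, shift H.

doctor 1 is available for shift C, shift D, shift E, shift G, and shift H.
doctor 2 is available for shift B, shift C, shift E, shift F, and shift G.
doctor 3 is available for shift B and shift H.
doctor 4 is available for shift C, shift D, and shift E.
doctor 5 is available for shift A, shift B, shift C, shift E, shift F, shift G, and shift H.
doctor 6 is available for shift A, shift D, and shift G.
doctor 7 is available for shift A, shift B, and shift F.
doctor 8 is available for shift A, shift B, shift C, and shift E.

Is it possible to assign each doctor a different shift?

A valid assignment of size 8: doctor 1→shift G, doctor 2→shift F, doctor 3→shift H, doctor 4→shift D, doctor 5→shift C, doctor 6→shift A, doctor 7→shift B, doctor 8→shift E.
All 8 doctors are covered.

Yes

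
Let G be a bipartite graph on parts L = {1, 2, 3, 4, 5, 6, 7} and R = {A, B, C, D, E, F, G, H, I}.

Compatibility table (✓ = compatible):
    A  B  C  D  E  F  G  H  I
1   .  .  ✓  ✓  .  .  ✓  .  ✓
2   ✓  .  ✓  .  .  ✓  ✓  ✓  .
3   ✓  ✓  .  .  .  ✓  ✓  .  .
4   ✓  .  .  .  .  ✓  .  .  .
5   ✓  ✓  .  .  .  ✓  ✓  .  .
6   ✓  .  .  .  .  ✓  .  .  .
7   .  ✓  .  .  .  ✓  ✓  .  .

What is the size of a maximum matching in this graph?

One maximum matching: 1-C, 2-H, 3-B, 4-A, 5-G, 6-F.
The set {3, 4, 5, 6, 7} has only 4 neighbours ({A, B, F, G}), so by Hall's theorem at most 6 of the 7 left vertices can be matched.

6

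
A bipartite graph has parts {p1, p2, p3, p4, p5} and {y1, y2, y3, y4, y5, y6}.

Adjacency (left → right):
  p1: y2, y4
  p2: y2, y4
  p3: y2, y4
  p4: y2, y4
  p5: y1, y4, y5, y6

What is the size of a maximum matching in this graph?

3

A valid assignment of size 3: p1-y4, p2-y2, p5-y1.
The set {p1, p2, p3, p4} has only 2 neighbours ({y2, y4}), so by Hall's theorem at most 3 of the 5 left vertices can be matched.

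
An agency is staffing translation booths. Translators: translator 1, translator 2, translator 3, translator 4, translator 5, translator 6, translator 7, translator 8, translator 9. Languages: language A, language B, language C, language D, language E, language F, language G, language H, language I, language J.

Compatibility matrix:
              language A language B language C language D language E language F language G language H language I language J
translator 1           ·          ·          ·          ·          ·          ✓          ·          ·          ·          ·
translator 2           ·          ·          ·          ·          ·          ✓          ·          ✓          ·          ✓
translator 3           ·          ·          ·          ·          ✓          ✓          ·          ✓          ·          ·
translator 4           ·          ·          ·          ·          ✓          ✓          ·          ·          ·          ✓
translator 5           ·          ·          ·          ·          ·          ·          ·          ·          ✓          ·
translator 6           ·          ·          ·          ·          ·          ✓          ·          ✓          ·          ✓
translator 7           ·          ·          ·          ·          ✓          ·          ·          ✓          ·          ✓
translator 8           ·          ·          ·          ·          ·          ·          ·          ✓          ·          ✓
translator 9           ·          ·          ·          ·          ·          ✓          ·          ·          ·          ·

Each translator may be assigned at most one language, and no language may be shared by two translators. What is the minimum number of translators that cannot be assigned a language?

4

One maximum matching: translator 1-language F, translator 2-language H, translator 3-language E, translator 4-language J, translator 5-language I.
The set {translator 1, translator 2, translator 3, translator 4, translator 6, translator 7, translator 8, translator 9} has only 4 neighbours ({language E, language F, language H, language J}), so by Hall's theorem at most 5 of the 9 translators can be matched.
That matches 5 of the 9, leaving 4 unmatched; no matching can do better.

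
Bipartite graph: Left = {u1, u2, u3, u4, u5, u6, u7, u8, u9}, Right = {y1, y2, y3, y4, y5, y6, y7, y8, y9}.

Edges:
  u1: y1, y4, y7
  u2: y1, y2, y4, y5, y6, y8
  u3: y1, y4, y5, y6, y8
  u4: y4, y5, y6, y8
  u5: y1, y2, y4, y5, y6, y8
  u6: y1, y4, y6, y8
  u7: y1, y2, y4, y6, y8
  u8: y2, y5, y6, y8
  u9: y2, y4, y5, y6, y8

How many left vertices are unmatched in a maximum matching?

2

One maximum matching: u1–y7, u2–y5, u3–y1, u4–y8, u5–y2, u6–y4, u7–y6.
The set {u2, u3, u4, u5, u6, u7, u8, u9} has only 6 neighbours ({y1, y2, y4, y5, y6, y8}), so by Hall's theorem at most 7 of the 9 left vertices can be matched.
That matches 7 of the 9, leaving 2 unmatched; no matching can do better.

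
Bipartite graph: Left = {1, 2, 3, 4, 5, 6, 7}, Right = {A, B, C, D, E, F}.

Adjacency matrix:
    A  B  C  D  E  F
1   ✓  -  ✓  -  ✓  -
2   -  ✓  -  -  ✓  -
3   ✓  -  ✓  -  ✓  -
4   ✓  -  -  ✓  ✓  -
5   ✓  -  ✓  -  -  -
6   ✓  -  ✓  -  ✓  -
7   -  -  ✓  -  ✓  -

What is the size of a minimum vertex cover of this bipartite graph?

5

A maximum matching has 5 edges (e.g. 1–A, 2–B, 3–E, 4–D, 5–C).
By König's theorem the minimum vertex cover has the same size. One such cover is {2, 4, A, C, E}.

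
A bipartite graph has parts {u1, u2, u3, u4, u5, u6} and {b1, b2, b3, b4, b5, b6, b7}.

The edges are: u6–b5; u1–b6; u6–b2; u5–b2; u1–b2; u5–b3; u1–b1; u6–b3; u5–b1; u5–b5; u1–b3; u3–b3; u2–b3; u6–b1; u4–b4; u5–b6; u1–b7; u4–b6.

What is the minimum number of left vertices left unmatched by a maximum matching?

1

For example, pair u1–b7, u2–b3, u4–b6, u5–b1, u6–b2.
The set {u2, u3} has only 1 neighbour ({b3}), so by Hall's theorem at most 5 of the 6 left vertices can be matched.
That matches 5 of the 6, leaving 1 unmatched; no matching can do better.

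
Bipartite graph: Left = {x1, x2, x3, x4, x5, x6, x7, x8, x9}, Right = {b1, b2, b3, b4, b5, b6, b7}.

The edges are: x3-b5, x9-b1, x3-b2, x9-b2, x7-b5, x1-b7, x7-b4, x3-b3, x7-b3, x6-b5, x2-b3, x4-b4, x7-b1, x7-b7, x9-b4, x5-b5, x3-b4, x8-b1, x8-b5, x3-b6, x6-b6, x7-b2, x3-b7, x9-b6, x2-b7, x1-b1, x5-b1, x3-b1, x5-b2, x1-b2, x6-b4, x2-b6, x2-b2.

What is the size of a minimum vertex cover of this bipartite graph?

The 7 edges x1–b2, x2–b3, x3–b1, x4–b4, x5–b5, x6–b6, x7–b7 form a matching, so any vertex cover needs at least 7 vertices (one per matched edge).
Conversely {b1, b2, b3, b4, b5, b6, b7} meets every edge and has exactly 7 vertices, so 7 is optimal.

7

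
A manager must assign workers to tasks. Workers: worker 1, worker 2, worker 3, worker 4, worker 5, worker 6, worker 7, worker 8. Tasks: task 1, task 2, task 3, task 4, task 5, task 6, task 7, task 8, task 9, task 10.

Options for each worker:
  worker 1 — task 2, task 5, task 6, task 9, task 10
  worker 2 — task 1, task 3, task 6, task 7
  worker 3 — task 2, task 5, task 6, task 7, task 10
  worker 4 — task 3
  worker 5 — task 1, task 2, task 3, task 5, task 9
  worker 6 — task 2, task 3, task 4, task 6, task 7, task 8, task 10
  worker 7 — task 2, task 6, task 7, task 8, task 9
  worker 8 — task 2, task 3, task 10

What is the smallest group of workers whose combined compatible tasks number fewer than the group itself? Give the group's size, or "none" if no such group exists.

none

A matching saturating every worker exists, for instance worker 1→task 5, worker 2→task 7, worker 3→task 10, worker 4→task 3, worker 5→task 1, worker 6→task 4, worker 7→task 8, worker 8→task 2.
By Hall's marriage theorem, this means |N(S)| ≥ |S| for every subset S, so no violating subset exists.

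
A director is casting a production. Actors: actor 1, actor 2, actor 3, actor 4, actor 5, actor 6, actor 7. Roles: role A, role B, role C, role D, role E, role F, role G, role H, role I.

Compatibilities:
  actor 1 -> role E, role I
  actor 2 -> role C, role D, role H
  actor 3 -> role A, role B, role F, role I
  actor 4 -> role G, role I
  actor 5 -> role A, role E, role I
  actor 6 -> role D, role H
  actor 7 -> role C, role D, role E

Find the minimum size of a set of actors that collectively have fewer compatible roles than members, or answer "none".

none

A matching saturating every actor exists, for instance actor 1→role E, actor 2→role C, actor 3→role B, actor 4→role G, actor 5→role I, actor 6→role H, actor 7→role D.
By Hall's marriage theorem, this means |N(S)| ≥ |S| for every subset S, so no violating subset exists.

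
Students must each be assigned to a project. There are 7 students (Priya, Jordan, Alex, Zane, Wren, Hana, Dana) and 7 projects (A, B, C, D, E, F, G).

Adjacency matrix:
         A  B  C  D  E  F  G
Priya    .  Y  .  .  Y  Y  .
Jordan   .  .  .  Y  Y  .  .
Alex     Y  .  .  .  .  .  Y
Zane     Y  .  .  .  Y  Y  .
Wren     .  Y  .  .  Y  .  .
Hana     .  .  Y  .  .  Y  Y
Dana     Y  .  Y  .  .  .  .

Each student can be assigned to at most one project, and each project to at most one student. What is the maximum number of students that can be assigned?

One maximum matching: Priya–E, Jordan–D, Alex–G, Zane–A, Wren–B, Hana–F, Dana–C.
All 7 students are matched, so no larger matching exists.

7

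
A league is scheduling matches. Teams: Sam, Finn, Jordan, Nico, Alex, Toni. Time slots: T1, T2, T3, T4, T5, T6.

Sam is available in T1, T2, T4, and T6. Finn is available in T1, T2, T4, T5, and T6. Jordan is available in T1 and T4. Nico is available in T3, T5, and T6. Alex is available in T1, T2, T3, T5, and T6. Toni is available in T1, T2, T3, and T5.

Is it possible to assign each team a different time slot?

Yes

A valid assignment of size 6: Sam–T6, Finn–T4, Jordan–T1, Nico–T5, Alex–T3, Toni–T2.
Every team is matched, so this is a perfect matching.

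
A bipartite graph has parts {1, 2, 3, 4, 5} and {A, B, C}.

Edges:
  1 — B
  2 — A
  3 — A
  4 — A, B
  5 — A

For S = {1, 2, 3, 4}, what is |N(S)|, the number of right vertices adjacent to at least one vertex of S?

2

The union of neighbours of {1, 2, 3, 4} is {A, B}, which has 2 elements.
Since |N(S)| = 2 < |S| = 4, Hall's condition fails for this subset.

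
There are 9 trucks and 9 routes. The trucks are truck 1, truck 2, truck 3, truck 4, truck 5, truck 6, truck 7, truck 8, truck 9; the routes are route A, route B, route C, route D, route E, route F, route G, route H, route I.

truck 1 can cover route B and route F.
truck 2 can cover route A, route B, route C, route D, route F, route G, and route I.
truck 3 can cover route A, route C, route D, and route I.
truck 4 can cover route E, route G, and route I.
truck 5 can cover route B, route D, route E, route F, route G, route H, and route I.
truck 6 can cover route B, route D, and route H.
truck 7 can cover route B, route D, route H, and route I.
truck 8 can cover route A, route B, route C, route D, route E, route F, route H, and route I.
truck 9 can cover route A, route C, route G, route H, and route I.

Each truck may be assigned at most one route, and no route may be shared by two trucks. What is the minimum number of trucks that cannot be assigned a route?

0

A valid assignment of size 9: truck 1–route F, truck 2–route C, truck 3–route A, truck 4–route I, truck 5–route E, truck 6–route B, truck 7–route H, truck 8–route D, truck 9–route G.
This saturates every truck, so 9 is the maximum.
That matches 9 of the 9, leaving 0 unmatched; no matching can do better.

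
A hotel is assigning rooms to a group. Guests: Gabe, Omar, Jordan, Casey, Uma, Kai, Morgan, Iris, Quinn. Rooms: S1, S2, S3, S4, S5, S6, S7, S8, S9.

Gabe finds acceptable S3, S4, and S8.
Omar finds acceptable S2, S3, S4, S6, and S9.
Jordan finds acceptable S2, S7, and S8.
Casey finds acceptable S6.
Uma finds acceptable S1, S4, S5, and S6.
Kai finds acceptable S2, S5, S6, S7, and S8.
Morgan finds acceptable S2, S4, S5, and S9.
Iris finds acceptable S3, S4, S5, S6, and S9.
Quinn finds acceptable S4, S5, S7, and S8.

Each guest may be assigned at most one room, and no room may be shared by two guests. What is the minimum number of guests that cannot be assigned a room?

For example, pair Gabe–S8, Omar–S3, Jordan–S7, Casey–S6, Uma–S1, Kai–S5, Morgan–S2, Iris–S9, Quinn–S4.
All 9 guests are matched, so no larger matching exists.
That matches 9 of the 9, leaving 0 unmatched; no matching can do better.

0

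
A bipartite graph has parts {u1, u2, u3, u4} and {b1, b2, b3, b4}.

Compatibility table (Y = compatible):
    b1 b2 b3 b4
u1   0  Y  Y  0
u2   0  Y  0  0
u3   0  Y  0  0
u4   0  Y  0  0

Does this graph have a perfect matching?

The set {u2, u3, u4} has only 1 neighbour ({b2}), so by Hall's theorem at most 2 of the 4 left vertices can be matched.
Hence no matching covers every left vertex.

No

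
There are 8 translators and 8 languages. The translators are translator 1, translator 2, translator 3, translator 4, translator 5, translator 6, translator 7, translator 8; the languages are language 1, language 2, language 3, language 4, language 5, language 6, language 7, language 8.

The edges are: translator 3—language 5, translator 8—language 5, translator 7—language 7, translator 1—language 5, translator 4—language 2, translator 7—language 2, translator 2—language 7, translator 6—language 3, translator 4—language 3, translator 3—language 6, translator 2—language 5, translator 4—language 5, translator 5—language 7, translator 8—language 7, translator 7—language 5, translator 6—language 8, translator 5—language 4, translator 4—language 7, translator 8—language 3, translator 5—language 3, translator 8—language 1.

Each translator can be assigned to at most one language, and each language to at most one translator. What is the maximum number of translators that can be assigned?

A valid assignment of size 8: translator 1–language 5, translator 2–language 7, translator 3–language 6, translator 4–language 3, translator 5–language 4, translator 6–language 8, translator 7–language 2, translator 8–language 1.
All 8 translators are matched, so no larger matching exists.

8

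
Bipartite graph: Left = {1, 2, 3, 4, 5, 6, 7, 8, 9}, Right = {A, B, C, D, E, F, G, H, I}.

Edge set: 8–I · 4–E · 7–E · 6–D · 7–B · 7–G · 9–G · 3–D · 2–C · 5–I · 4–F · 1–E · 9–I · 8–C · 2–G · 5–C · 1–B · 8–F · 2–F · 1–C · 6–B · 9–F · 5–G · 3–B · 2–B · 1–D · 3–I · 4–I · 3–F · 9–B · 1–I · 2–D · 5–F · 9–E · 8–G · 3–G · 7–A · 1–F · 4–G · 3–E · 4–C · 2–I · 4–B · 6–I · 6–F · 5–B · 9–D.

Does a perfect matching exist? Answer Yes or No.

The set {1, 2, 3, 4, 5, 6, 8, 9} has only 7 neighbours ({B, C, D, E, F, G, I}), so by Hall's theorem at most 8 of the 9 left vertices can be matched.
Hence no matching covers every left vertex.

No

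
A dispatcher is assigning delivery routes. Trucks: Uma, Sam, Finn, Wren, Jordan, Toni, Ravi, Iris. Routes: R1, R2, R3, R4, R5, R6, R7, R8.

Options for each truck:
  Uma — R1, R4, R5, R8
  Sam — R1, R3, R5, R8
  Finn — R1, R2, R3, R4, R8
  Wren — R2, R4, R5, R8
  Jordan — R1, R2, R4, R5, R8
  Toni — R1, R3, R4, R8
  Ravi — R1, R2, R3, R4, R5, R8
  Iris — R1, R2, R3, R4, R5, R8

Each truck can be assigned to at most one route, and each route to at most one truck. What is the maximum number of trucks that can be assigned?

One maximum matching: Uma–R5, Sam–R3, Finn–R2, Wren–R4, Jordan–R1, Toni–R8.
The set {Uma, Sam, Finn, Wren, Jordan, Toni, Ravi, Iris} has only 6 neighbours ({R1, R2, R3, R4, R5, R8}), so by Hall's theorem at most 6 of the 8 trucks can be matched.

6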